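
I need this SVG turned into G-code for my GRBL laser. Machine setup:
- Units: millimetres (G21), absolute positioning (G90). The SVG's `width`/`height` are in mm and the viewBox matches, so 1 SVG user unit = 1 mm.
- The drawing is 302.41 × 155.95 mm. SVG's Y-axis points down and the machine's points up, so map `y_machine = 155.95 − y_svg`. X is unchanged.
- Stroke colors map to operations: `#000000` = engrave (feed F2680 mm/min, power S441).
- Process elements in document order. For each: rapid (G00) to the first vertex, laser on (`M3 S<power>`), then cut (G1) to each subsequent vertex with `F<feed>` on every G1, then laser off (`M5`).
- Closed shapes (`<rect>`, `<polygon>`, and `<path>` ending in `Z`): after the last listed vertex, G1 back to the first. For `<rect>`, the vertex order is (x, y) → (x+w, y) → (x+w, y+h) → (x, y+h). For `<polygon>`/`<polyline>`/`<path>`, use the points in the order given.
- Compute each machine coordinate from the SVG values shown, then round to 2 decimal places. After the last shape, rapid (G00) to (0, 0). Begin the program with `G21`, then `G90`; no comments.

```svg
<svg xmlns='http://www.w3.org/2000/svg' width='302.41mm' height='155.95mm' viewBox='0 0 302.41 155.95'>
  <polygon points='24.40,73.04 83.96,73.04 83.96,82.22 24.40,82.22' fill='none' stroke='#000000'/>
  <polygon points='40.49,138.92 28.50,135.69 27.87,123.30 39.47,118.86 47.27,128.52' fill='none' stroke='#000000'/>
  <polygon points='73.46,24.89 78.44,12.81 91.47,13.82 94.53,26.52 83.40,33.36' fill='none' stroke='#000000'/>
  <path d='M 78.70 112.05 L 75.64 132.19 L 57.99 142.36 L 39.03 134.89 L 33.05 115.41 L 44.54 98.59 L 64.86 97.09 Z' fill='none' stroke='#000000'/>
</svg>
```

viewBox `0 0 302.41 155.95` with mm width/height → 1 unit = 1 mm. Flip: y_m = 155.95 − y_svg.

**Shape 1** — `<polygon>` rectangle, stroke `#000000` → engrave (S441, F2680). Machine vertices: (24.40,82.91) → (83.96,82.91) → (83.96,73.73) → (24.40,73.73) → (24.40,82.91). Closed: final G1 returns to the first vertex.

**Shape 2** — `<polygon>` regular polygon, stroke `#000000` → engrave (S441, F2680). Machine vertices: (40.49,17.03) → (28.50,20.26) → (27.87,32.65) → (39.47,37.09) → (47.27,27.43) → (40.49,17.03). Closed: final G1 returns to the first vertex.

**Shape 3** — `<polygon>` regular polygon, stroke `#000000` → engrave (S441, F2680). Machine vertices: (73.46,131.06) → (78.44,143.14) → (91.47,142.13) → (94.53,129.43) → (83.40,122.59) → (73.46,131.06). Closed: final G1 returns to the first vertex.

**Shape 4** — `<path>` regular polygon, stroke `#000000` → engrave (S441, F2680). Machine vertices: (78.70,43.90) → (75.64,23.76) → (57.99,13.59) → (39.03,21.06) → (33.05,40.54) → (44.54,57.36) → (64.86,58.86) → (78.70,43.90). Closed: final G1 returns to the first vertex.

G21
G90
G00 X24.40 Y82.91
M3 S441
G1 X83.96 Y82.91 F2680
G1 X83.96 Y73.73 F2680
G1 X24.40 Y73.73 F2680
G1 X24.40 Y82.91 F2680
M5
G00 X40.49 Y17.03
M3 S441
G1 X28.50 Y20.26 F2680
G1 X27.87 Y32.65 F2680
G1 X39.47 Y37.09 F2680
G1 X47.27 Y27.43 F2680
G1 X40.49 Y17.03 F2680
M5
G00 X73.46 Y131.06
M3 S441
G1 X78.44 Y143.14 F2680
G1 X91.47 Y142.13 F2680
G1 X94.53 Y129.43 F2680
G1 X83.40 Y122.59 F2680
G1 X73.46 Y131.06 F2680
M5
G00 X78.70 Y43.90
M3 S441
G1 X75.64 Y23.76 F2680
G1 X57.99 Y13.59 F2680
G1 X39.03 Y21.06 F2680
G1 X33.05 Y40.54 F2680
G1 X44.54 Y57.36 F2680
G1 X64.86 Y58.86 F2680
G1 X78.70 Y43.90 F2680
M5
G00 X0.00 Y0.00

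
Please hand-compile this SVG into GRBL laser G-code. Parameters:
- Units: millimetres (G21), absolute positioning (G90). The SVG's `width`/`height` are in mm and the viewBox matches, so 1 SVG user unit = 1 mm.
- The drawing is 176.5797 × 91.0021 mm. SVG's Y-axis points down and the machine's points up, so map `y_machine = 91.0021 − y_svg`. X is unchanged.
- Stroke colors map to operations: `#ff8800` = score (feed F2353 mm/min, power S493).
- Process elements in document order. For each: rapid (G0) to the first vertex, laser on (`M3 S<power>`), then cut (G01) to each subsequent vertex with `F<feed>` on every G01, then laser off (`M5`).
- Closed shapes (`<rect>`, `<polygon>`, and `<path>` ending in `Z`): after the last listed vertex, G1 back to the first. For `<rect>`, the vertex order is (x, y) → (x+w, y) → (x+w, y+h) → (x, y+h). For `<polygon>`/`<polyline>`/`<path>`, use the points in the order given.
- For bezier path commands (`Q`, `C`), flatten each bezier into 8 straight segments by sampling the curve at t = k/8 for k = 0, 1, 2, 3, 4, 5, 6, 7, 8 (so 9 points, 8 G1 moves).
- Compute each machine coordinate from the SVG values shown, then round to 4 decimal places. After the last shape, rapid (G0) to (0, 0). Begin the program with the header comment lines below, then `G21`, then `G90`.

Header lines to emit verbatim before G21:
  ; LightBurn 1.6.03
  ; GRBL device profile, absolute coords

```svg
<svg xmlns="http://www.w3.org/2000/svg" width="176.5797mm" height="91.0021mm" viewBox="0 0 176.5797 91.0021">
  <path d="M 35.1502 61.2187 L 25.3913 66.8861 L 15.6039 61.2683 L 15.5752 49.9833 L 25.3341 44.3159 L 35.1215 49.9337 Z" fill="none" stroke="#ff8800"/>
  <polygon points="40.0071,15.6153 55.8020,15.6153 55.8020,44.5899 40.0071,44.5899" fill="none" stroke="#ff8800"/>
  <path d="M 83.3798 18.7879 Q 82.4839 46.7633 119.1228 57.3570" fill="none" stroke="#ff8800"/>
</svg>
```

; LightBurn 1.6.03
; GRBL device profile, absolute coords
G21
G90
G0 X35.1502 Y29.7834
M3 S493
G01 X25.3913 Y24.1160 F2353
G01 X15.6039 Y29.7338 F2353
G01 X15.5752 Y41.0188 F2353
G01 X25.3341 Y46.6862 F2353
G01 X35.1215 Y41.0684 F2353
G01 X35.1502 Y29.7834 F2353
M5
G0 X40.0071 Y75.3868
M3 S493
G01 X55.8020 Y75.3868 F2353
G01 X55.8020 Y46.4122 F2353
G01 X40.0071 Y46.4122 F2353
G01 X40.0071 Y75.3868 F2353
M5
G0 X83.3798 Y72.2142
M3 S493
G01 X83.7423 Y65.4919 F2353
G01 X85.2778 Y59.3129 F2353
G01 X87.9862 Y53.6770 F2353
G01 X91.8676 Y48.5842 F2353
G01 X96.9220 Y44.0347 F2353
G01 X103.1493 Y40.0283 F2353
G01 X110.5496 Y36.5651 F2353
G01 X119.1228 Y33.6451 F2353
M5
G0 X0.0000 Y0.0000

viewBox `0 0 176.5797 91.0021` with mm width/height → 1 unit = 1 mm. Flip: y_m = 91.0021 − y_svg.

**Shape 1** — `<path>` regular polygon, stroke `#ff8800` → score (S493, F2353). Machine vertices: (35.1502,29.7834) → (25.3913,24.1160) → (15.6039,29.7338) → (15.5752,41.0188) → (25.3341,46.6862) → (35.1215,41.0684) → (35.1502,29.7834). Closed: final G1 returns to the first vertex.

**Shape 2** — `<polygon>` rectangle, stroke `#ff8800` → score (S493, F2353). Machine vertices: (40.0071,75.3868) → (55.8020,75.3868) → (55.8020,46.4122) → (40.0071,46.4122) → (40.0071,75.3868). Closed: final G1 returns to the first vertex.

**Shape 3** — `<path>` quadratic bezier, stroke `#ff8800` → score (S493, F2353). Control points (SVG): P0=(83.3798,18.7879), P1=(82.4839,46.7633), P2=(119.1228,57.3570); sampled at t=k/8. Machine vertices: (83.3798,72.2142) → (83.7423,65.4919) → (85.2778,59.3129) → (87.9862,53.6770) → (91.8676,48.5842) → (96.9220,44.0347) → (103.1493,40.0283) → (110.5496,36.5651) → (119.1228,33.6451). Open path.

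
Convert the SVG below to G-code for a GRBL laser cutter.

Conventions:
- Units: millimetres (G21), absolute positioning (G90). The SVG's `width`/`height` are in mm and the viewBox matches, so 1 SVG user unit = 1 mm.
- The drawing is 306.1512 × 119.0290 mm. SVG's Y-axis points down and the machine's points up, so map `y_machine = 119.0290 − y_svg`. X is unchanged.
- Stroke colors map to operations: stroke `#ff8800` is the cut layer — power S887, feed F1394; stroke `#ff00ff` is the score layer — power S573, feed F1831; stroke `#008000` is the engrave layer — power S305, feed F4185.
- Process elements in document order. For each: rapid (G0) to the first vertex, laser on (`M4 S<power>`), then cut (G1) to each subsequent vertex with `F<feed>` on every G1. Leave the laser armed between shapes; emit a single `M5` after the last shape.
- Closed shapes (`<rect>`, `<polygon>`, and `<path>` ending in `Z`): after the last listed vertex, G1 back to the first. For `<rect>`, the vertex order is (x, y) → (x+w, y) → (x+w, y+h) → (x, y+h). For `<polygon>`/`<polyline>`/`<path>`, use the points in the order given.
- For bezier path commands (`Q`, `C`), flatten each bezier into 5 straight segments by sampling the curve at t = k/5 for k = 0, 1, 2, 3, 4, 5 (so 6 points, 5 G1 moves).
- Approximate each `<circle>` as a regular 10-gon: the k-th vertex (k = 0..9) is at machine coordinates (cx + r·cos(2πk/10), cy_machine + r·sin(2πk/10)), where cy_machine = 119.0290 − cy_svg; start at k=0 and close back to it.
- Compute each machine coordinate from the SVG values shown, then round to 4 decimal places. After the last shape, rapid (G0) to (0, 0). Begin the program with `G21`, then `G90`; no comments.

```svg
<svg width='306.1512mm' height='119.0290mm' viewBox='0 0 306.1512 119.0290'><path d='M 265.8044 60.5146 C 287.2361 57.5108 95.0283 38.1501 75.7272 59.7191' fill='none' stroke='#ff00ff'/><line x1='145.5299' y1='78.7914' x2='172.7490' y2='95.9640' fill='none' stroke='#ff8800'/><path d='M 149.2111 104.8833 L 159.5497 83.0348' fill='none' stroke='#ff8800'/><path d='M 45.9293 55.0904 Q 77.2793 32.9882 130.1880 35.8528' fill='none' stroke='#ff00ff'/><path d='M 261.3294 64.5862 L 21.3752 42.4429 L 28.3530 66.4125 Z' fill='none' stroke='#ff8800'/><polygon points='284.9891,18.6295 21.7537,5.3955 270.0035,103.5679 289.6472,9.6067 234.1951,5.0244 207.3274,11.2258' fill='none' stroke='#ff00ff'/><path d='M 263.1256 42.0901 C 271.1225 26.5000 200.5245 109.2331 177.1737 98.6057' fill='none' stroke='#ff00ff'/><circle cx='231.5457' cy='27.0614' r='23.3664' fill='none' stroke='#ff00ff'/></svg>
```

Since the viewBox matches the mm dimensions, user units are millimetres directly. The only transform is the Y-flip y_m = 119.0290 − y_svg.

Shape 1 is a cubic bezier drawn with `<path>`. Its stroke #ff00ff means score at S573, F1831. After flipping Y the toolpath is (265.8044,58.5144) → (256.1190,61.8212) → (213.7144,66.3039) → (157.1448,69.2128) → (104.9643,67.7980) → (75.7272,59.3099).

Shape 2 is a line segment drawn with `<line>`. Its stroke #ff8800 means cut at S887, F1394. After flipping Y the toolpath is (145.5299,40.2376) → (172.7490,23.0650).

Shape 3 is a line segment drawn with `<path>`. Its stroke #ff8800 means cut at S887, F1394. After flipping Y the toolpath is (149.2111,14.1457) → (159.5497,35.9942).

Shape 4 is a quadratic bezier drawn with `<path>`. Its stroke #ff00ff means score at S573, F1831. After flipping Y the toolpath is (45.9293,63.9386) → (59.3316,71.7808) → (74.4587,77.6257) → (91.3104,81.4732) → (109.8869,83.3234) → (130.1880,83.1762).

Shape 5 is a closed polygon drawn with `<path>`. Its stroke #ff8800 means cut at S887, F1394. After flipping Y the toolpath is (261.3294,54.4428) → (21.3752,76.5861) → (28.3530,52.6165) → (261.3294,54.4428), returning to the start.

Shape 6 is a closed polygon drawn with `<polygon>`. Its stroke #ff00ff means score at S573, F1831. After flipping Y the toolpath is (284.9891,100.3995) → (21.7537,113.6335) → (270.0035,15.4611) → (289.6472,109.4223) → (234.1951,114.0046) → (207.3274,107.8032) → (284.9891,100.3995), returning to the start.

Shape 7 is a cubic bezier drawn with `<path>`. Its stroke #ff00ff means score at S573, F1831. After flipping Y the toolpath is (263.1256,76.9389) → (259.4991,76.0276) → (243.0502,60.7196) → (219.8194,40.2157) → (195.8471,23.7167) → (177.1737,20.4233).

Shape 8 is a circle drawn with `<circle>`. Its stroke #ff00ff means score at S573, F1831. After flipping Y the toolpath is (254.9121,91.9676) → (250.4495,105.7020) → (238.7663,114.1904) → (224.3251,114.1904) → (212.6419,105.7020) → (208.1793,91.9676) → (212.6419,78.2332) → (224.3251,69.7448) → (238.7663,69.7448) → (250.4495,78.2332) → (254.9121,91.9676), returning to the start.

G21
G90
G0 X265.8044 Y58.5144
M4 S573
G1 X256.1190 Y61.8212 F1831
G1 X213.7144 Y66.3039 F1831
G1 X157.1448 Y69.2128 F1831
G1 X104.9643 Y67.7980 F1831
G1 X75.7272 Y59.3099 F1831
G0 X145.5299 Y40.2376
M4 S887
G1 X172.7490 Y23.0650 F1394
G0 X149.2111 Y14.1457
M4 S887
G1 X159.5497 Y35.9942 F1394
G0 X45.9293 Y63.9386
M4 S573
G1 X59.3316 Y71.7808 F1831
G1 X74.4587 Y77.6257 F1831
G1 X91.3104 Y81.4732 F1831
G1 X109.8869 Y83.3234 F1831
G1 X130.1880 Y83.1762 F1831
G0 X261.3294 Y54.4428
M4 S887
G1 X21.3752 Y76.5861 F1394
G1 X28.3530 Y52.6165 F1394
G1 X261.3294 Y54.4428 F1394
G0 X284.9891 Y100.3995
M4 S573
G1 X21.7537 Y113.6335 F1831
G1 X270.0035 Y15.4611 F1831
G1 X289.6472 Y109.4223 F1831
G1 X234.1951 Y114.0046 F1831
G1 X207.3274 Y107.8032 F1831
G1 X284.9891 Y100.3995 F1831
G0 X263.1256 Y76.9389
M4 S573
G1 X259.4991 Y76.0276 F1831
G1 X243.0502 Y60.7196 F1831
G1 X219.8194 Y40.2157 F1831
G1 X195.8471 Y23.7167 F1831
G1 X177.1737 Y20.4233 F1831
G0 X254.9121 Y91.9676
M4 S573
G1 X250.4495 Y105.7020 F1831
G1 X238.7663 Y114.1904 F1831
G1 X224.3251 Y114.1904 F1831
G1 X212.6419 Y105.7020 F1831
G1 X208.1793 Y91.9676 F1831
G1 X212.6419 Y78.2332 F1831
G1 X224.3251 Y69.7448 F1831
G1 X238.7663 Y69.7448 F1831
G1 X250.4495 Y78.2332 F1831
G1 X254.9121 Y91.9676 F1831
M5
G0 X0.0000 Y0.0000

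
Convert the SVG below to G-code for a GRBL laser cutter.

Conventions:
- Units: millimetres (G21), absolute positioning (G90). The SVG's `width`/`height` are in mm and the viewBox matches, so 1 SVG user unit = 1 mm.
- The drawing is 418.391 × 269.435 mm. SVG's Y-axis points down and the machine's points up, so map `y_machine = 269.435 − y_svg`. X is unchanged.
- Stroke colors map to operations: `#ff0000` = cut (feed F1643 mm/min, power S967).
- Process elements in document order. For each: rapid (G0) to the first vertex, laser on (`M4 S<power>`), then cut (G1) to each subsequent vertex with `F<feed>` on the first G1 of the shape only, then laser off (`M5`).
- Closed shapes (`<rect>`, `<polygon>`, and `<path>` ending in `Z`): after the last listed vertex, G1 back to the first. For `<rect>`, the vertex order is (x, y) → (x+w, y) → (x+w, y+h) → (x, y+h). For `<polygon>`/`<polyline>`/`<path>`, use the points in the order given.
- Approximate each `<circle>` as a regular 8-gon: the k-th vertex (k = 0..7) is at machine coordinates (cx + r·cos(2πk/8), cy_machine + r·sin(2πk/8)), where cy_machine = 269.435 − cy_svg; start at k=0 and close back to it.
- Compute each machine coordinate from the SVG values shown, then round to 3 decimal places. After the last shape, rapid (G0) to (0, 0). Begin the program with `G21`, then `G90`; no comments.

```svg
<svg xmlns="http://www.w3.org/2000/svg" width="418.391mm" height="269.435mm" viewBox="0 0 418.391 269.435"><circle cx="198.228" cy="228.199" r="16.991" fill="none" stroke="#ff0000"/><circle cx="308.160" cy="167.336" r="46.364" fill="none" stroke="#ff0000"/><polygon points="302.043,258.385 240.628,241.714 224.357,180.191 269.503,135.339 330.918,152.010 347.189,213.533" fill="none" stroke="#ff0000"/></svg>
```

1 u = 1 mm; y_m = 269.435 − y.

[1] `<circle>` circle, #ff0000→cut S967 F1643: (215.219,41.236) → (210.242,53.250) → (198.228,58.227) → (186.214,53.250) → (181.237,41.236) → (186.214,29.222) → (198.228,24.245) → (210.242,29.222) → (215.219,41.236) (closed)

[2] `<circle>` circle, #ff0000→cut S967 F1643: (354.524,102.099) → (340.944,134.883) → (308.160,148.463) → (275.376,134.883) → (261.796,102.099) → (275.376,69.315) → (308.160,55.735) → (340.944,69.315) → (354.524,102.099) (closed)

[3] `<polygon>` regular polygon, #ff0000→cut S967 F1643: (302.043,11.050) → (240.628,27.721) → (224.357,89.244) → (269.503,134.096) → (330.918,117.425) → (347.189,55.902) → (302.043,11.050) (closed)

G21
G90
G0 X215.219 Y41.236
M4 S967
G1 X210.242 Y53.250 F1643
G1 X198.228 Y58.227
G1 X186.214 Y53.250
G1 X181.237 Y41.236
G1 X186.214 Y29.222
G1 X198.228 Y24.245
G1 X210.242 Y29.222
G1 X215.219 Y41.236
M5
G0 X354.524 Y102.099
M4 S967
G1 X340.944 Y134.883 F1643
G1 X308.160 Y148.463
G1 X275.376 Y134.883
G1 X261.796 Y102.099
G1 X275.376 Y69.315
G1 X308.160 Y55.735
G1 X340.944 Y69.315
G1 X354.524 Y102.099
M5
G0 X302.043 Y11.050
M4 S967
G1 X240.628 Y27.721 F1643
G1 X224.357 Y89.244
G1 X269.503 Y134.096
G1 X330.918 Y117.425
G1 X347.189 Y55.902
G1 X302.043 Y11.050
M5
G0 X0.000 Y0.000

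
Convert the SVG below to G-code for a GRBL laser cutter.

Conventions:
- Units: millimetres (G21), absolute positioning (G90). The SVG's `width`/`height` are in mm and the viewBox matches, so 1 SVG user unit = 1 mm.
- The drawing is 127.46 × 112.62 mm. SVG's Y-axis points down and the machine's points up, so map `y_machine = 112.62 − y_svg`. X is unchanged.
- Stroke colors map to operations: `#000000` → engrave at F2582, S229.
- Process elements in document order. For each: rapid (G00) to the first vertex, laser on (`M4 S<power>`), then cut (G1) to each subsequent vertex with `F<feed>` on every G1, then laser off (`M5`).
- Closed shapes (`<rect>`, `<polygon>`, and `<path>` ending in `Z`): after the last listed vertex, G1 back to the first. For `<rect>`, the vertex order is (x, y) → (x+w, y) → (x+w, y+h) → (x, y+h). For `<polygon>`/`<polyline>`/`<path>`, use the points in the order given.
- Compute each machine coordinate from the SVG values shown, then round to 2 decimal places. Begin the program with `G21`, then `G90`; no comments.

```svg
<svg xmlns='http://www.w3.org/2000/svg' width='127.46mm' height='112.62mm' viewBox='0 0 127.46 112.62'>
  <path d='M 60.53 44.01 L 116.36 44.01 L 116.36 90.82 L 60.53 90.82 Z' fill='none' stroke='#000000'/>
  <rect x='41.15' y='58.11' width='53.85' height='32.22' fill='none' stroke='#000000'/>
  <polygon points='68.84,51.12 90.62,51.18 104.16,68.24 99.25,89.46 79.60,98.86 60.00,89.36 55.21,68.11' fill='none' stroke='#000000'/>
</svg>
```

G21
G90
G00 X60.53 Y68.61
M4 S229
G1 X116.36 Y68.61 F2582
G1 X116.36 Y21.80 F2582
G1 X60.53 Y21.80 F2582
G1 X60.53 Y68.61 F2582
M5
G00 X41.15 Y54.51
M4 S229
G1 X95.00 Y54.51 F2582
G1 X95.00 Y22.29 F2582
G1 X41.15 Y22.29 F2582
G1 X41.15 Y54.51 F2582
M5
G00 X68.84 Y61.50
M4 S229
G1 X90.62 Y61.44 F2582
G1 X104.16 Y44.38 F2582
G1 X99.25 Y23.16 F2582
G1 X79.60 Y13.76 F2582
G1 X60.00 Y23.26 F2582
G1 X55.21 Y44.51 F2582
G1 X68.84 Y61.50 F2582
M5

1 u = 1 mm; y_m = 112.62 − y.

[1] `<path>` rectangle, #000000→engrave S229 F2582: (60.53,68.61) → (116.36,68.61) → (116.36,21.80) → (60.53,21.80) → (60.53,68.61) (closed)

[2] `<rect>` rectangle, #000000→engrave S229 F2582: (41.15,54.51) → (95.00,54.51) → (95.00,22.29) → (41.15,22.29) → (41.15,54.51) (closed)

[3] `<polygon>` regular polygon, #000000→engrave S229 F2582: (68.84,61.50) → (90.62,61.44) → (104.16,44.38) → (99.25,23.16) → (79.60,13.76) → (60.00,23.26) → (55.21,44.51) → (68.84,61.50) (closed)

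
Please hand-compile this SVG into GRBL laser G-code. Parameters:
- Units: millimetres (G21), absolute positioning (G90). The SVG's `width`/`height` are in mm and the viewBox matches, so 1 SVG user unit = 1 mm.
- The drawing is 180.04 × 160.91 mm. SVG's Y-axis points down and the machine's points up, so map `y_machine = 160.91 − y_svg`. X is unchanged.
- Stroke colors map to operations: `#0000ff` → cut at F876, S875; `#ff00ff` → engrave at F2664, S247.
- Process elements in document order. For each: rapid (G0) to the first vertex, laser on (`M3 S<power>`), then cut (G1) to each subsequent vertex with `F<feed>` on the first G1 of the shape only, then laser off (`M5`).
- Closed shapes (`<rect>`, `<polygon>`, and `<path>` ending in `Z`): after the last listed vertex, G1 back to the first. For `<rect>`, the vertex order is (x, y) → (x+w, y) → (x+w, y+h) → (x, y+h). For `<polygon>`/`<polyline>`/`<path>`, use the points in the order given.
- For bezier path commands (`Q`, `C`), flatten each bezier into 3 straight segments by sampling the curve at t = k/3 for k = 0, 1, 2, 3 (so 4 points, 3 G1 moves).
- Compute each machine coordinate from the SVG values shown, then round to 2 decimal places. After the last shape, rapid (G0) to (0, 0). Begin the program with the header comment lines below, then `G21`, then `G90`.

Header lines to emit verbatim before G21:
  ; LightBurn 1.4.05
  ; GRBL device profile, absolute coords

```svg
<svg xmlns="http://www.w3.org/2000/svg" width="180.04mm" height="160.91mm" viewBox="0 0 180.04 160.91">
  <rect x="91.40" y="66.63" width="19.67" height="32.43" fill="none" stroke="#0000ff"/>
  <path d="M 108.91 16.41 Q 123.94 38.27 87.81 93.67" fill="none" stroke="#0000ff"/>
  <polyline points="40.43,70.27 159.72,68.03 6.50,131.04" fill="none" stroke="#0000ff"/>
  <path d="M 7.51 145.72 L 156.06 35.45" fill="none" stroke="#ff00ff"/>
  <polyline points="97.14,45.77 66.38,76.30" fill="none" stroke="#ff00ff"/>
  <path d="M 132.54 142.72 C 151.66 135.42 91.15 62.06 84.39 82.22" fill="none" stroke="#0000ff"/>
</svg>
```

; LightBurn 1.4.05
; GRBL device profile, absolute coords
G21
G90
G0 X91.40 Y94.28
M3 S875
G1 X111.07 Y94.28 F876
G1 X111.07 Y61.85
G1 X91.40 Y61.85
G1 X91.40 Y94.28
M5
G0 X108.91 Y144.50
M3 S875
G1 X113.25 Y126.20 F876
G1 X106.21 Y100.45
G1 X87.81 Y67.24
M5
G0 X40.43 Y90.64
M3 S875
G1 X159.72 Y92.88 F876
G1 X6.50 Y29.87
M5
G0 X7.51 Y15.19
M3 S247
G1 X156.06 Y125.46 F2664
M5
G0 X97.14 Y115.14
M3 S247
G1 X66.38 Y84.61 F2664
M5
G0 X132.54 Y18.19
M3 S875
G1 X130.06 Y41.60 F876
G1 X104.13 Y73.59
G1 X84.39 Y78.69
M5
G0 X0.00 Y0.00

Since the viewBox matches the mm dimensions, user units are millimetres directly. The only transform is the Y-flip y_m = 160.91 − y_svg.

Shape 1 is a rectangle drawn with `<rect>`. Its stroke #0000ff means cut at S875, F876. After flipping Y the toolpath is (91.40,94.28) → (111.07,94.28) → (111.07,61.85) → (91.40,61.85) → (91.40,94.28), returning to the start.

Shape 2 is a quadratic bezier drawn with `<path>`. Its stroke #0000ff means cut at S875, F876. After flipping Y the toolpath is (108.91,144.50) → (113.25,126.20) → (106.21,100.45) → (87.81,67.24).

Shape 3 is a open polyline drawn with `<polyline>`. Its stroke #0000ff means cut at S875, F876. After flipping Y the toolpath is (40.43,90.64) → (159.72,92.88) → (6.50,29.87).

Shape 4 is a line segment drawn with `<path>`. Its stroke #ff00ff means engrave at S247, F2664. After flipping Y the toolpath is (7.51,15.19) → (156.06,125.46).

Shape 5 is a line segment drawn with `<polyline>`. Its stroke #ff00ff means engrave at S247, F2664. After flipping Y the toolpath is (97.14,115.14) → (66.38,84.61).

Shape 6 is a cubic bezier drawn with `<path>`. Its stroke #0000ff means cut at S875, F876. After flipping Y the toolpath is (132.54,18.19) → (130.06,41.60) → (104.13,73.59) → (84.39,78.69).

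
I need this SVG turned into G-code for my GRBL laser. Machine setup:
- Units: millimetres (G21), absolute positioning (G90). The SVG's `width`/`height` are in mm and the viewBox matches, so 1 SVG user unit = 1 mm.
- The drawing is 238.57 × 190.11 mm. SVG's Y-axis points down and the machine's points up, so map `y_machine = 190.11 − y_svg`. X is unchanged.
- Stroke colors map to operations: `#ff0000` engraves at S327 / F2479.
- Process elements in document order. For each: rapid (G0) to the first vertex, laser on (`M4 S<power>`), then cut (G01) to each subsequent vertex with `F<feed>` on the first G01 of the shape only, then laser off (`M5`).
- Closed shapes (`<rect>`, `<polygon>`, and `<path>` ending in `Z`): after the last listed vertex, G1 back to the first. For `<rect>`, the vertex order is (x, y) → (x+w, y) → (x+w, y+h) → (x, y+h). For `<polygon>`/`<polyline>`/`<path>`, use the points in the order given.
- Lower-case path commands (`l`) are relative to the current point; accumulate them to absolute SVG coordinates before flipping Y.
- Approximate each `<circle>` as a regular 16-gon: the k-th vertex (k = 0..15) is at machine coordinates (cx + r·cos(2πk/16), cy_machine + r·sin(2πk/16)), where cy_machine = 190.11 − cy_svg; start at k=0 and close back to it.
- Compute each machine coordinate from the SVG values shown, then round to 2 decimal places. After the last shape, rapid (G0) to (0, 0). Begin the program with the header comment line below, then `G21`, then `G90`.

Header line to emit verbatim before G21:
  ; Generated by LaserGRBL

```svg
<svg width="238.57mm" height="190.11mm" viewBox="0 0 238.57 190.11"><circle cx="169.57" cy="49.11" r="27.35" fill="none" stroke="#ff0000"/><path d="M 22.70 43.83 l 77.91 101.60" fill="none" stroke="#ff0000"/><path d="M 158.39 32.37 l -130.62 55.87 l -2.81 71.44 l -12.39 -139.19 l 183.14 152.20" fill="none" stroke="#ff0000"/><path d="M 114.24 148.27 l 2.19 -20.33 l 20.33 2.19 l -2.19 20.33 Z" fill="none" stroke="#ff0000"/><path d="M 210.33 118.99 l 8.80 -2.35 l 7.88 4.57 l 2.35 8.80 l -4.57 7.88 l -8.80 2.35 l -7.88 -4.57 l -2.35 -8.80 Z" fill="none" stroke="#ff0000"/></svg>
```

viewBox `0 0 238.57 190.11` with mm width/height → 1 unit = 1 mm. Flip: y_m = 190.11 − y_svg.

**Shape 1** — `<circle>` circle, stroke `#ff0000` → engrave (S327, F2479). Machine vertices: (196.92,141.00) → (194.84,151.47) → (188.91,160.34) → (180.04,166.27) → (169.57,168.35) → (159.10,166.27) → (150.23,160.34) → (144.30,151.47) → (142.22,141.00) → (144.30,130.53) → (150.23,121.66) → (159.10,115.73) → (169.57,113.65) → (180.04,115.73) → (188.91,121.66) → (194.84,130.53) → (196.92,141.00). Closed: final G1 returns to the first vertex.

**Shape 2** — `<path>` line segment, stroke `#ff0000` → engrave (S327, F2479). Machine vertices: (22.70,146.28) → (100.61,44.68). Open path.

**Shape 3** — `<path>` open polyline, stroke `#ff0000` → engrave (S327, F2479). Machine vertices: (158.39,157.74) → (27.77,101.87) → (24.96,30.43) → (12.57,169.62) → (195.71,17.42). Open path.

**Shape 4** — `<path>` regular polygon, stroke `#ff0000` → engrave (S327, F2479). Machine vertices: (114.24,41.84) → (116.43,62.17) → (136.76,59.98) → (134.57,39.65) → (114.24,41.84). Closed: final G1 returns to the first vertex.

**Shape 5** — `<path>` regular polygon, stroke `#ff0000` → engrave (S327, F2479). Machine vertices: (210.33,71.12) → (219.13,73.47) → (227.01,68.90) → (229.36,60.10) → (224.79,52.22) → (215.99,49.87) → (208.11,54.44) → (205.76,63.24) → (210.33,71.12). Closed: final G1 returns to the first vertex.

; Generated by LaserGRBL
G21
G90
G0 X196.92 Y141.00
M4 S327
G01 X194.84 Y151.47 F2479
G01 X188.91 Y160.34
G01 X180.04 Y166.27
G01 X169.57 Y168.35
G01 X159.10 Y166.27
G01 X150.23 Y160.34
G01 X144.30 Y151.47
G01 X142.22 Y141.00
G01 X144.30 Y130.53
G01 X150.23 Y121.66
G01 X159.10 Y115.73
G01 X169.57 Y113.65
G01 X180.04 Y115.73
G01 X188.91 Y121.66
G01 X194.84 Y130.53
G01 X196.92 Y141.00
M5
G0 X22.70 Y146.28
M4 S327
G01 X100.61 Y44.68 F2479
M5
G0 X158.39 Y157.74
M4 S327
G01 X27.77 Y101.87 F2479
G01 X24.96 Y30.43
G01 X12.57 Y169.62
G01 X195.71 Y17.42
M5
G0 X114.24 Y41.84
M4 S327
G01 X116.43 Y62.17 F2479
G01 X136.76 Y59.98
G01 X134.57 Y39.65
G01 X114.24 Y41.84
M5
G0 X210.33 Y71.12
M4 S327
G01 X219.13 Y73.47 F2479
G01 X227.01 Y68.90
G01 X229.36 Y60.10
G01 X224.79 Y52.22
G01 X215.99 Y49.87
G01 X208.11 Y54.44
G01 X205.76 Y63.24
G01 X210.33 Y71.12
M5
G0 X0.00 Y0.00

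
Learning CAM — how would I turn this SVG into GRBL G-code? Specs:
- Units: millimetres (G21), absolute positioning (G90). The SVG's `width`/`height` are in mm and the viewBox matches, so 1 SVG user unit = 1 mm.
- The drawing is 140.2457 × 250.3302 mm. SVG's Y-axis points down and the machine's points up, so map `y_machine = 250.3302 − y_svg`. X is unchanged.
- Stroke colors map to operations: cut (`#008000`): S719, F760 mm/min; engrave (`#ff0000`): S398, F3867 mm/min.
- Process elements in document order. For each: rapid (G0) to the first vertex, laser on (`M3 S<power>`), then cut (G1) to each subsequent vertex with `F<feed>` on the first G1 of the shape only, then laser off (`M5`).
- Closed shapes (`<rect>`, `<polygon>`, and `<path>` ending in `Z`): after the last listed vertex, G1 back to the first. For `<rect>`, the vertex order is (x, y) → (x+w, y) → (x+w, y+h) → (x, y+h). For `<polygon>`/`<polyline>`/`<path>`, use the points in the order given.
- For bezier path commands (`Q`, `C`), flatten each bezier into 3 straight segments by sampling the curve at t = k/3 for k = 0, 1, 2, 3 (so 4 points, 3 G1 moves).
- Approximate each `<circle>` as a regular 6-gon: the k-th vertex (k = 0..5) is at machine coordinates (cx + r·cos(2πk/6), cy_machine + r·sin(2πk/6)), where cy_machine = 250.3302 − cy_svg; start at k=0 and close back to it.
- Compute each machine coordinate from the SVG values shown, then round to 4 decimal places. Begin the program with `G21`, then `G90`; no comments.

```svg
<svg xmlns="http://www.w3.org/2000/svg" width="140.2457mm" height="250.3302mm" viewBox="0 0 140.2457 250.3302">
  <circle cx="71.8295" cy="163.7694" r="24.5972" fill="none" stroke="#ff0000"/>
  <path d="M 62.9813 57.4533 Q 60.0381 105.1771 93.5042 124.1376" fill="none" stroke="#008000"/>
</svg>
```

G21
G90
G0 X96.4267 Y86.5608
M3 S398
G1 X84.1281 Y107.8626 F3867
G1 X59.5309 Y107.8626
G1 X47.2323 Y86.5608
G1 X59.5309 Y65.2590
G1 X84.1281 Y65.2590
G1 X96.4267 Y86.5608
M5
G0 X62.9813 Y192.8769
M3 S719
G1 X65.0646 Y164.2570 F760
G1 X75.2389 Y142.0289
G1 X93.5042 Y126.1926
M5

1 u = 1 mm; y_m = 250.3302 − y.

[1] `<circle>` circle, #ff0000→engrave S398 F3867: (96.4267,86.5608) → (84.1281,107.8626) → (59.5309,107.8626) → (47.2323,86.5608) → (59.5309,65.2590) → (84.1281,65.2590) → (96.4267,86.5608) (closed)

[2] `<path>` quadratic bezier, #008000→cut S719 F760: (62.9813,192.8769) → (65.0646,164.2570) → (75.2389,142.0289) → (93.5042,126.1926)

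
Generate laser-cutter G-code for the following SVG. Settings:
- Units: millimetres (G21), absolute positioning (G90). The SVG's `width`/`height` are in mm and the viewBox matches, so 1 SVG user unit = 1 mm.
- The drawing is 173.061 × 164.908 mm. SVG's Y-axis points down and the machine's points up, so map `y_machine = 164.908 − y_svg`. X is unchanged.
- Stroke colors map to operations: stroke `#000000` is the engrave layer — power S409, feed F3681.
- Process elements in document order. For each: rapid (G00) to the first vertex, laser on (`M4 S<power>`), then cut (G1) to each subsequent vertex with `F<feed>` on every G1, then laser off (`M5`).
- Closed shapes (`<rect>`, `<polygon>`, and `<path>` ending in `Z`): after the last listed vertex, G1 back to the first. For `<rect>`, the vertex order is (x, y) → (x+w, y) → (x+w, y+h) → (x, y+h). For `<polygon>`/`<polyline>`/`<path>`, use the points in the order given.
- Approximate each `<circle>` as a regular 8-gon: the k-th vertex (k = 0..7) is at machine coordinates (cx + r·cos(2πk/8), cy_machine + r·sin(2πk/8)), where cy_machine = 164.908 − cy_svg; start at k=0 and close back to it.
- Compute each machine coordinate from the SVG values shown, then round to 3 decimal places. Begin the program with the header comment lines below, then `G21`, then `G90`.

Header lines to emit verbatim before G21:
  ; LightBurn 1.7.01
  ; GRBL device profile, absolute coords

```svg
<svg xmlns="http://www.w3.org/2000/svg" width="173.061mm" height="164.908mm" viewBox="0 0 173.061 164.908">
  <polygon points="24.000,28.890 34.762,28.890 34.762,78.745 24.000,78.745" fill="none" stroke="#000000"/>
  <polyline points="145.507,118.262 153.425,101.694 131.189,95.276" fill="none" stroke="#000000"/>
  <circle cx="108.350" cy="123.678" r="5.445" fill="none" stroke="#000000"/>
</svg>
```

viewBox `0 0 173.061 164.908` with mm width/height → 1 unit = 1 mm. Flip: y_m = 164.908 − y_svg.

**Shape 1** — `<polygon>` rectangle, stroke `#000000` → engrave (S409, F3681). Machine vertices: (24.000,136.018) → (34.762,136.018) → (34.762,86.163) → (24.000,86.163) → (24.000,136.018). Closed: final G1 returns to the first vertex.

**Shape 2** — `<polyline>` open polyline, stroke `#000000` → engrave (S409, F3681). Machine vertices: (145.507,46.646) → (153.425,63.214) → (131.189,69.632). Open path.

**Shape 3** — `<circle>` circle, stroke `#000000` → engrave (S409, F3681). Machine vertices: (113.795,41.230) → (112.200,45.080) → (108.350,46.675) → (104.500,45.080) → (102.905,41.230) → (104.500,37.380) → (108.350,35.785) → (112.200,37.380) → (113.795,41.230). Closed: final G1 returns to the first vertex.

; LightBurn 1.7.01
; GRBL device profile, absolute coords
G21
G90
G00 X24.000 Y136.018
M4 S409
G1 X34.762 Y136.018 F3681
G1 X34.762 Y86.163 F3681
G1 X24.000 Y86.163 F3681
G1 X24.000 Y136.018 F3681
M5
G00 X145.507 Y46.646
M4 S409
G1 X153.425 Y63.214 F3681
G1 X131.189 Y69.632 F3681
M5
G00 X113.795 Y41.230
M4 S409
G1 X112.200 Y45.080 F3681
G1 X108.350 Y46.675 F3681
G1 X104.500 Y45.080 F3681
G1 X102.905 Y41.230 F3681
G1 X104.500 Y37.380 F3681
G1 X108.350 Y35.785 F3681
G1 X112.200 Y37.380 F3681
G1 X113.795 Y41.230 F3681
M5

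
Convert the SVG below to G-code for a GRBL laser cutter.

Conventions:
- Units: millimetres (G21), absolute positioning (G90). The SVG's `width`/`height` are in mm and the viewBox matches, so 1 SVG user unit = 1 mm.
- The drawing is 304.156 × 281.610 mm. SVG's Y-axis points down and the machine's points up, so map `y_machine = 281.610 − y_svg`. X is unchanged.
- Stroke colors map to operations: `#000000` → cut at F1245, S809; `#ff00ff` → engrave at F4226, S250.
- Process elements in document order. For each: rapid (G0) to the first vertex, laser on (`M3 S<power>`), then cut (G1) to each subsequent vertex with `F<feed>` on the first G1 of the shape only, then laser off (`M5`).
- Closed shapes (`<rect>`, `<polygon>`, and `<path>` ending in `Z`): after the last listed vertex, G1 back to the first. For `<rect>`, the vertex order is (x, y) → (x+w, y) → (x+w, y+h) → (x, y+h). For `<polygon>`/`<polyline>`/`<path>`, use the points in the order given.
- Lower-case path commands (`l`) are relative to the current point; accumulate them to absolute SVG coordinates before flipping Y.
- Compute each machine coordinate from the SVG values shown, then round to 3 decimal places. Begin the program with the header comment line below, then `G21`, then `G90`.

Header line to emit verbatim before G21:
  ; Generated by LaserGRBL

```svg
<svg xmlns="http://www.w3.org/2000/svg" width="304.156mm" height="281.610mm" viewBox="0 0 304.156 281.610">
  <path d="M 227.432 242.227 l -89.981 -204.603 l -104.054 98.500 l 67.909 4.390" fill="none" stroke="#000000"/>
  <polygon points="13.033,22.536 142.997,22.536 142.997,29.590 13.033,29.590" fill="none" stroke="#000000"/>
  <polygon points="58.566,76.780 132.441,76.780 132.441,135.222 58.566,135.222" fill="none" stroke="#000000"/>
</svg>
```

1 u = 1 mm; y_m = 281.610 − y.

[1] `<path>` open polyline, #000000→cut S809 F1245: (227.432,39.383) → (137.451,243.986) → (33.397,145.486) → (101.306,141.096)

[2] `<polygon>` rectangle, #000000→cut S809 F1245: (13.033,259.074) → (142.997,259.074) → (142.997,252.020) → (13.033,252.020) → (13.033,259.074) (closed)

[3] `<polygon>` rectangle, #000000→cut S809 F1245: (58.566,204.830) → (132.441,204.830) → (132.441,146.388) → (58.566,146.388) → (58.566,204.830) (closed)

; Generated by LaserGRBL
G21
G90
G0 X227.432 Y39.383
M3 S809
G1 X137.451 Y243.986 F1245
G1 X33.397 Y145.486
G1 X101.306 Y141.096
M5
G0 X13.033 Y259.074
M3 S809
G1 X142.997 Y259.074 F1245
G1 X142.997 Y252.020
G1 X13.033 Y252.020
G1 X13.033 Y259.074
M5
G0 X58.566 Y204.830
M3 S809
G1 X132.441 Y204.830 F1245
G1 X132.441 Y146.388
G1 X58.566 Y146.388
G1 X58.566 Y204.830
M5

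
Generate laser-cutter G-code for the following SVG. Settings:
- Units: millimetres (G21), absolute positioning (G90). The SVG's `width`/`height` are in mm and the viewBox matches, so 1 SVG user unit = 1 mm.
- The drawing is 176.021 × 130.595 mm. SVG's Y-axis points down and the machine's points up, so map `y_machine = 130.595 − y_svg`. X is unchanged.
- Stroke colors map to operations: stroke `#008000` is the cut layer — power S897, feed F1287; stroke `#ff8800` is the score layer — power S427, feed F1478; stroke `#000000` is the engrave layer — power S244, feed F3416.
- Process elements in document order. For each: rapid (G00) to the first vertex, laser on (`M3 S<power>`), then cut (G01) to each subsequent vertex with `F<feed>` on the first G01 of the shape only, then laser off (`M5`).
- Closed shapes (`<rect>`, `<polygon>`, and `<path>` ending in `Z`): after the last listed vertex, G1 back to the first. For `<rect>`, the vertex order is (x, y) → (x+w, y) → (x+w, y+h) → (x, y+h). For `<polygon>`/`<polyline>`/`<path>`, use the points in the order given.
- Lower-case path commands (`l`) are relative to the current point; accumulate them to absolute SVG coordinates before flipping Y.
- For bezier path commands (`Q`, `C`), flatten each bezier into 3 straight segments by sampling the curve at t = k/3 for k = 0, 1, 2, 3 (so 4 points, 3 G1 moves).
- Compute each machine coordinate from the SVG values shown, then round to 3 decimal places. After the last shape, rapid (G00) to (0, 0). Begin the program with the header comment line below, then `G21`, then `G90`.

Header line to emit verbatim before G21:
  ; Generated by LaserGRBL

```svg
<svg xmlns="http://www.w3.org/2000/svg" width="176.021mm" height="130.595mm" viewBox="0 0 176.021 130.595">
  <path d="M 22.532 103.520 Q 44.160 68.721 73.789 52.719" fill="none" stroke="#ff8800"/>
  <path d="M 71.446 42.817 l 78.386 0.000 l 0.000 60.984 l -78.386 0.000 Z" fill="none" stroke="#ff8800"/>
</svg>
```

viewBox `0 0 176.021 130.595` with mm width/height → 1 unit = 1 mm. Flip: y_m = 130.595 − y_svg.

**Shape 1** — `<path>` quadratic bezier, stroke `#ff8800` → score (S427, F1478). Control points (SVG): P0=(22.532,103.520), P1=(44.160,68.721), P2=(73.789,52.719); sampled at t=k/3. Machine vertices: (22.532,27.075) → (37.840,48.186) → (54.925,65.119) → (73.789,77.876). Open path.

**Shape 2** — `<path>` rectangle, stroke `#ff8800` → score (S427, F1478). Machine vertices: (71.446,87.778) → (149.832,87.778) → (149.832,26.794) → (71.446,26.794) → (71.446,87.778). Closed: final G1 returns to the first vertex.

; Generated by LaserGRBL
G21
G90
G00 X22.532 Y27.075
M3 S427
G01 X37.840 Y48.186 F1478
G01 X54.925 Y65.119
G01 X73.789 Y77.876
M5
G00 X71.446 Y87.778
M3 S427
G01 X149.832 Y87.778 F1478
G01 X149.832 Y26.794
G01 X71.446 Y26.794
G01 X71.446 Y87.778
M5
G00 X0.000 Y0.000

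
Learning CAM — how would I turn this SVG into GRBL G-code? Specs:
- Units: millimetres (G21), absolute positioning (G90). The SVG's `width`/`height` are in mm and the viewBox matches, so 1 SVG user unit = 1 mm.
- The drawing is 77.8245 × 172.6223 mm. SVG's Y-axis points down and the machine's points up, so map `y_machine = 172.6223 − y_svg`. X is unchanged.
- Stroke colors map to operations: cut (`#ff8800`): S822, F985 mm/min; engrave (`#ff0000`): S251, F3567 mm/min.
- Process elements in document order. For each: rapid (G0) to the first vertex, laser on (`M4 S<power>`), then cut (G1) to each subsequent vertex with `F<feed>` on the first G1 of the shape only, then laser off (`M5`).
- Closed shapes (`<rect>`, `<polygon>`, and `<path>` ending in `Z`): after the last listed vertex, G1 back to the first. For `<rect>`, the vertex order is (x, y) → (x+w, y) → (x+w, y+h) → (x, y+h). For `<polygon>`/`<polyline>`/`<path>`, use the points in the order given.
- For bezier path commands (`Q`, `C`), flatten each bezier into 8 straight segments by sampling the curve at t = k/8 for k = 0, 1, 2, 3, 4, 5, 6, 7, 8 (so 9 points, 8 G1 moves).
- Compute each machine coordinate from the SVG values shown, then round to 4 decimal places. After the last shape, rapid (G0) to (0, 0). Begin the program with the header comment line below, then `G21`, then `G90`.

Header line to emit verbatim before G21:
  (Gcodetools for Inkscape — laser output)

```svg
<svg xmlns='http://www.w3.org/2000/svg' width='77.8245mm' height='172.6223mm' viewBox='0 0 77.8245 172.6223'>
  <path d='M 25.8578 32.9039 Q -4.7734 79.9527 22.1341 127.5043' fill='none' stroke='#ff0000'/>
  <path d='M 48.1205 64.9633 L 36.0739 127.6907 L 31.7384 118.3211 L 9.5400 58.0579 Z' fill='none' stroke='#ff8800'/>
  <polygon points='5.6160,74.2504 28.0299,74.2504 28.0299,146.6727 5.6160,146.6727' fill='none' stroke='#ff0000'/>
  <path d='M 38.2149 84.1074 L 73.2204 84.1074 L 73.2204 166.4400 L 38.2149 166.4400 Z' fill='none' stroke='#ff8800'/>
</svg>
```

(Gcodetools for Inkscape — laser output)
G21
G90
G0 X25.8578 Y139.7184
M4 S251
G1 X19.0990 Y127.9483 F3567
G1 X14.1384 Y116.1626
G1 X10.9758 Y104.3611
G1 X9.6113 Y92.5439
G1 X10.0449 Y80.7110
G1 X12.2765 Y68.8624
G1 X16.3063 Y56.9980
G1 X22.1341 Y45.1180
M5
G0 X48.1205 Y107.6590
M4 S822
G1 X36.0739 Y44.9316 F985
G1 X31.7384 Y54.3012
G1 X9.5400 Y114.5644
G1 X48.1205 Y107.6590
M5
G0 X5.6160 Y98.3719
M4 S251
G1 X28.0299 Y98.3719 F3567
G1 X28.0299 Y25.9496
G1 X5.6160 Y25.9496
G1 X5.6160 Y98.3719
M5
G0 X38.2149 Y88.5149
M4 S822
G1 X73.2204 Y88.5149 F985
G1 X73.2204 Y6.1823
G1 X38.2149 Y6.1823
G1 X38.2149 Y88.5149
M5
G0 X0.0000 Y0.0000

viewBox `0 0 77.8245 172.6223` with mm width/height → 1 unit = 1 mm. Flip: y_m = 172.6223 − y_svg.

**Shape 1** — `<path>` quadratic bezier, stroke `#ff0000` → engrave (S251, F3567). Control points (SVG): P0=(25.8578,32.9039), P1=(-4.7734,79.9527), P2=(22.1341,127.5043); sampled at t=k/8. Machine vertices: (25.8578,139.7184) → (19.0990,127.9483) → (14.1384,116.1626) → (10.9758,104.3611) → (9.6113,92.5439) → (10.0449,80.7110) → (12.2765,68.8624) → (16.3063,56.9980) → (22.1341,45.1180). Open path.

**Shape 2** — `<path>` closed polygon, stroke `#ff8800` → cut (S822, F985). Machine vertices: (48.1205,107.6590) → (36.0739,44.9316) → (31.7384,54.3012) → (9.5400,114.5644) → (48.1205,107.6590). Closed: final G1 returns to the first vertex.

**Shape 3** — `<polygon>` rectangle, stroke `#ff0000` → engrave (S251, F3567). Machine vertices: (5.6160,98.3719) → (28.0299,98.3719) → (28.0299,25.9496) → (5.6160,25.9496) → (5.6160,98.3719). Closed: final G1 returns to the first vertex.

**Shape 4** — `<path>` rectangle, stroke `#ff8800` → cut (S822, F985). Machine vertices: (38.2149,88.5149) → (73.2204,88.5149) → (73.2204,6.1823) → (38.2149,6.1823) → (38.2149,88.5149). Closed: final G1 returns to the first vertex.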